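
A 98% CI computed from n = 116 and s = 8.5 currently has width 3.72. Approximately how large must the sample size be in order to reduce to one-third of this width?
n ≈ 1044

CI width ∝ 1/√n
To reduce width by factor 3, need √n to grow by 3 → need 3² = 9 times as many samples.

Current: n = 116, width = 3.72
New: n = 1044, width ≈ 1.23

Width reduced by factor of 3.72/1.23 = 3.02.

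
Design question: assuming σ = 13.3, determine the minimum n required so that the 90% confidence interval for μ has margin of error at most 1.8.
n ≥ 148

For margin E ≤ 1.8:
n ≥ (z* · σ / E)²
n ≥ (1.645 · 13.3 / 1.8)²
n ≥ 147.74

Minimum n = 148 (rounding up)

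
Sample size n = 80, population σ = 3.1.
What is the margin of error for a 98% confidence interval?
Margin of error = 0.81

Margin of error = z* · σ/√n
= 2.326 · 3.1/√80
= 2.326 · 3.1/8.9443
= 0.81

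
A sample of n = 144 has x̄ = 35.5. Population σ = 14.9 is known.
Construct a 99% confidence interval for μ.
(32.30, 38.70)

z-interval (σ known):
z* = 2.576 for 99% confidence

Margin of error = z* · σ/√n = 2.576 · 14.9/√144 = 3.20

CI: (35.5 - 3.20, 35.5 + 3.20) = (32.30, 38.70)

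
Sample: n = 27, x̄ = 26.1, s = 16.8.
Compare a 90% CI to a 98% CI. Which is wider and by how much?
98% CI is wider by 5.00

df = 26
90% CI: t* = 1.706, (20.58, 31.62), width = 2 · t* · s/√n = 11.03
98% CI: t* = 2.479, (18.08, 34.12), width = 2 · t* · s/√n = 16.03

The 98% CI is wider by 16.03 - 11.03 = 5.00.
Higher confidence requires a wider interval.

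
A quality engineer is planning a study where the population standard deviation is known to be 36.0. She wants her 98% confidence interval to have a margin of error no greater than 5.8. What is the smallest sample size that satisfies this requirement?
n ≥ 209

For margin E ≤ 5.8:
n ≥ (z* · σ / E)²
n ≥ (2.326 · 36.0 / 5.8)²
n ≥ 208.43

Minimum n = 209 (rounding up)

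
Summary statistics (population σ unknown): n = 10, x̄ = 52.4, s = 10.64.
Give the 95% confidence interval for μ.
(44.79, 60.01)

t-interval (σ unknown):
df = n - 1 = 9
t* = 2.262 for 95% confidence

Margin of error = t* · s/√n = 2.262 · 10.64/√10 = 7.61

CI: (44.79, 60.01)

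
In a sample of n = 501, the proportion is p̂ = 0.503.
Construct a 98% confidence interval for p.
(0.451, 0.555)

Proportion CI:
SE = √(p̂(1-p̂)/n) = √(0.503 · 0.497 / 501) = 0.02234

z* = 2.326
Margin = z* · SE = 2.326 · 0.02234 = 0.0520

CI: 0.503 ± 0.0520 = (0.451, 0.555)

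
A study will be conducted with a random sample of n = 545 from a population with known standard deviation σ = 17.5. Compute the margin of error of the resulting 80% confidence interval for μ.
Margin of error = 0.96

Margin of error = z* · σ/√n
= 1.282 · 17.5/√545
= 1.282 · 17.5/23.3452
= 0.96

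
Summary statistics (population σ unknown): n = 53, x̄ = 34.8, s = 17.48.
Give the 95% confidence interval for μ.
(29.98, 39.62)

t-interval (σ unknown):
df = n - 1 = 52
t* = 2.007 for 95% confidence

Margin of error = t* · s/√n = 2.007 · 17.48/√53 = 4.82

CI: (29.98, 39.62)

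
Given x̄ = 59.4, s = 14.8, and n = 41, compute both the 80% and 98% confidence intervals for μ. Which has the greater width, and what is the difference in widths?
98% CI is wider by 5.18

df = 40
80% CI: t* = 1.303, (56.39, 62.41), width = 2 · t* · s/√n = 6.02
98% CI: t* = 2.423, (53.80, 65.00), width = 2 · t* · s/√n = 11.20

The 98% CI is wider by 11.20 - 6.02 = 5.18.
Higher confidence requires a wider interval.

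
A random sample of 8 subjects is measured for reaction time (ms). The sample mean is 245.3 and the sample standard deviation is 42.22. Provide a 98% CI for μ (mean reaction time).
(200.55, 290.05)

t-interval (σ unknown):
df = n - 1 = 7
t* = 2.998 for 98% confidence

Margin of error = t* · s/√n = 2.998 · 42.22/√8 = 44.75

CI: (200.55, 290.05)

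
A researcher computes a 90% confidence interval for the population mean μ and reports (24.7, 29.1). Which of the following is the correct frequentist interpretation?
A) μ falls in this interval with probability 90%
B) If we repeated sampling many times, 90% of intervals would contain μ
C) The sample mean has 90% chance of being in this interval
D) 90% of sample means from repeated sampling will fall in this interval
B

A) Wrong — μ is fixed; the randomness lives in the interval, not in μ.
B) Correct — this is the frequentist long-run coverage interpretation.
C) Wrong — x̄ is observed and sits in the interval by construction.
D) Wrong — coverage applies to intervals containing μ, not to future x̄ values.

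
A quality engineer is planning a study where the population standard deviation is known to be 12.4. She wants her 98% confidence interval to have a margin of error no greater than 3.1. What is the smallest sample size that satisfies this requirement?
n ≥ 87

For margin E ≤ 3.1:
n ≥ (z* · σ / E)²
n ≥ (2.326 · 12.4 / 3.1)²
n ≥ 86.56

Minimum n = 87 (rounding up)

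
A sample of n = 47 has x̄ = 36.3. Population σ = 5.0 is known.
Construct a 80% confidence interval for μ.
(35.37, 37.23)

z-interval (σ known):
z* = 1.282 for 80% confidence

Margin of error = z* · σ/√n = 1.282 · 5.0/√47 = 0.93

CI: (36.3 - 0.93, 36.3 + 0.93) = (35.37, 37.23)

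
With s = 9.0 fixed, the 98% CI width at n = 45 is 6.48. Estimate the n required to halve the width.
n ≈ 180

CI width ∝ 1/√n
To reduce width by factor 2, need √n to grow by 2 → need 2² = 4 times as many samples.

Current: n = 45, width = 6.48
New: n = 180, width ≈ 3.15

Width reduced by factor of 6.48/3.15 = 2.06.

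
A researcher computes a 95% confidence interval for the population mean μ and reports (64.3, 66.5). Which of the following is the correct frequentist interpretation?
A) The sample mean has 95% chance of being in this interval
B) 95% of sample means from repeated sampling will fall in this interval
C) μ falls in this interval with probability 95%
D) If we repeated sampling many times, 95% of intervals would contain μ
D

A) Wrong — x̄ is observed and sits in the interval by construction.
B) Wrong — coverage applies to intervals containing μ, not to future x̄ values.
C) Wrong — μ is fixed; the randomness lives in the interval, not in μ.
D) Correct — this is the frequentist long-run coverage interpretation.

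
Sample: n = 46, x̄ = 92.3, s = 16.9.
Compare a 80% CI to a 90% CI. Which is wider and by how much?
90% CI is wider by 1.89

df = 45
80% CI: t* = 1.301, (89.06, 95.54), width = 2 · t* · s/√n = 6.48
90% CI: t* = 1.679, (88.12, 96.48), width = 2 · t* · s/√n = 8.37

The 90% CI is wider by 8.37 - 6.48 = 1.89.
Higher confidence requires a wider interval.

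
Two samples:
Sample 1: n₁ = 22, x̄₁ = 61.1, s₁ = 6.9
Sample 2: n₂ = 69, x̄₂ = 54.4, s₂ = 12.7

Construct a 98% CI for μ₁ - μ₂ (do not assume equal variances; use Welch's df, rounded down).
(1.64, 11.76)

Difference: x̄₁ - x̄₂ = 6.70
SE = √(s₁²/n₁ + s₂²/n₂) = √(6.9²/22 + 12.7²/69) = 2.1217
df = 66.80 → 66 (Welch–Satterthwaite, rounded down)
t* = 2.384

CI: 6.70 ± 2.384 · 2.1217 = 6.70 ± 5.06 = (1.64, 11.76)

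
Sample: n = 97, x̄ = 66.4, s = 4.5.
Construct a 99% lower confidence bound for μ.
μ ≥ 65.32

Lower bound (one-sided):
t* = 2.366 (one-sided for 99%)
Lower bound = x̄ - t* · s/√n = 66.4 - 2.366 · 4.5/√97 = 65.32

We are 99% confident that μ ≥ 65.32.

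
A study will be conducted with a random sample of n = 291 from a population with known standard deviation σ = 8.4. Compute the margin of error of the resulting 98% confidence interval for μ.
Margin of error = 1.15

Margin of error = z* · σ/√n
= 2.326 · 8.4/√291
= 2.326 · 8.4/17.0587
= 1.15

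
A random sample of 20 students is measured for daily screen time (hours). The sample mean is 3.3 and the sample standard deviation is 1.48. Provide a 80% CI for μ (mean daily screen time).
(2.86, 3.74)

t-interval (σ unknown):
df = n - 1 = 19
t* = 1.328 for 80% confidence

Margin of error = t* · s/√n = 1.328 · 1.48/√20 = 0.44

CI: (2.86, 3.74)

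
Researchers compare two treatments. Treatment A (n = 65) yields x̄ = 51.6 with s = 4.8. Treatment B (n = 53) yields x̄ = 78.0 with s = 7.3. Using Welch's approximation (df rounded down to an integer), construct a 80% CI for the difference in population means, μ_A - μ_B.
(-27.91, -24.89)

Difference: x̄₁ - x̄₂ = -26.40
SE = √(s₁²/n₁ + s₂²/n₂) = √(4.8²/65 + 7.3²/53) = 1.1662
df = 86.40 → 86 (Welch–Satterthwaite, rounded down)
t* = 1.291

CI: -26.40 ± 1.291 · 1.1662 = -26.40 ± 1.51 = (-27.91, -24.89)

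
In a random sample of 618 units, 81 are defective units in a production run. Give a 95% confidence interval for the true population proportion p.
(0.104, 0.158)

Proportion CI:
p̂ = 81/618 = 0.13107
SE = √(p̂(1-p̂)/n) = √(0.13107 · 0.86893 / 618) = 0.01358

z* = 1.960
Margin = z* · SE = 1.960 · 0.01358 = 0.0266

CI: 0.13107 ± 0.0266 = (0.104, 0.158)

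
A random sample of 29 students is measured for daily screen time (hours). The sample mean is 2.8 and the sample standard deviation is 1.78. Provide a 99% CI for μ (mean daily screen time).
(1.89, 3.71)

t-interval (σ unknown):
df = n - 1 = 28
t* = 2.763 for 99% confidence

Margin of error = t* · s/√n = 2.763 · 1.78/√29 = 0.91

CI: (1.89, 3.71)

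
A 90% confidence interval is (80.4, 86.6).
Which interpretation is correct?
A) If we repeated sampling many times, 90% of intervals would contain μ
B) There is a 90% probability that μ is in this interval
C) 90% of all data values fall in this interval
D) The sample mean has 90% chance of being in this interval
A

A) Correct — this is the frequentist long-run coverage interpretation.
B) Wrong — μ is fixed; the randomness lives in the interval, not in μ.
C) Wrong — a CI is about the parameter μ, not individual data values.
D) Wrong — x̄ is observed and sits in the interval by construction.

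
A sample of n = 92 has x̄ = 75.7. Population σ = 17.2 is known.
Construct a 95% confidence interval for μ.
(72.19, 79.21)

z-interval (σ known):
z* = 1.960 for 95% confidence

Margin of error = z* · σ/√n = 1.960 · 17.2/√92 = 3.51

CI: (75.7 - 3.51, 75.7 + 3.51) = (72.19, 79.21)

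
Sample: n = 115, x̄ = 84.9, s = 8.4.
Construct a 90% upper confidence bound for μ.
μ ≤ 85.91

Upper bound (one-sided):
t* = 1.289 (one-sided for 90%)
Upper bound = x̄ + t* · s/√n = 84.9 + 1.289 · 8.4/√115 = 85.91

We are 90% confident that μ ≤ 85.91.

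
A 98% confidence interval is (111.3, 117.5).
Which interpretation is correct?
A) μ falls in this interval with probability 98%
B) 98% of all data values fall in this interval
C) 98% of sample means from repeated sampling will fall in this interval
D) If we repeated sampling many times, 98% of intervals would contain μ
D

A) Wrong — μ is fixed; the randomness lives in the interval, not in μ.
B) Wrong — a CI is about the parameter μ, not individual data values.
C) Wrong — coverage applies to intervals containing μ, not to future x̄ values.
D) Correct — this is the frequentist long-run coverage interpretation.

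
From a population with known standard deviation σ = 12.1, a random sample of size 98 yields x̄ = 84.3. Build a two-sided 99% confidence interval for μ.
(81.15, 87.45)

z-interval (σ known):
z* = 2.576 for 99% confidence

Margin of error = z* · σ/√n = 2.576 · 12.1/√98 = 3.15

CI: (84.3 - 3.15, 84.3 + 3.15) = (81.15, 87.45)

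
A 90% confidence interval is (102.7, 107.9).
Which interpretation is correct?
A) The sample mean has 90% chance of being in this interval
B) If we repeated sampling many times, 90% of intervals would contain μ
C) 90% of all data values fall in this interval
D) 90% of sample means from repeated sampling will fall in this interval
B

A) Wrong — x̄ is observed and sits in the interval by construction.
B) Correct — this is the frequentist long-run coverage interpretation.
C) Wrong — a CI is about the parameter μ, not individual data values.
D) Wrong — coverage applies to intervals containing μ, not to future x̄ values.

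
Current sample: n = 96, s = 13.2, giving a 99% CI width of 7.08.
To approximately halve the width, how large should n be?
n ≈ 384

CI width ∝ 1/√n
To reduce width by factor 2, need √n to grow by 2 → need 2² = 4 times as many samples.

Current: n = 96, width = 7.08
New: n = 384, width ≈ 3.49

Width reduced by factor of 7.08/3.49 = 2.03.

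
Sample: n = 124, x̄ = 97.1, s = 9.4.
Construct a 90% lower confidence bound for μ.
μ ≥ 96.01

Lower bound (one-sided):
t* = 1.288 (one-sided for 90%)
Lower bound = x̄ - t* · s/√n = 97.1 - 1.288 · 9.4/√124 = 96.01

We are 90% confident that μ ≥ 96.01.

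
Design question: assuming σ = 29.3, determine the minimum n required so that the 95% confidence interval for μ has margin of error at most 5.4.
n ≥ 114

For margin E ≤ 5.4:
n ≥ (z* · σ / E)²
n ≥ (1.960 · 29.3 / 5.4)²
n ≥ 113.10

Minimum n = 114 (rounding up)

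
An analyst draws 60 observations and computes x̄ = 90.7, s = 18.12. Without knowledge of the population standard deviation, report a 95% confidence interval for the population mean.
(86.02, 95.38)

t-interval (σ unknown):
df = n - 1 = 59
t* = 2.001 for 95% confidence

Margin of error = t* · s/√n = 2.001 · 18.12/√60 = 4.68

CI: (86.02, 95.38)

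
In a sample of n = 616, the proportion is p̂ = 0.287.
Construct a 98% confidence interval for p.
(0.245, 0.329)

Proportion CI:
SE = √(p̂(1-p̂)/n) = √(0.287 · 0.713 / 616) = 0.01823

z* = 2.326
Margin = z* · SE = 2.326 · 0.01823 = 0.0424

CI: 0.287 ± 0.0424 = (0.245, 0.329)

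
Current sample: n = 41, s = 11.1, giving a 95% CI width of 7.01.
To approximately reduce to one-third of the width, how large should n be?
n ≈ 369

CI width ∝ 1/√n
To reduce width by factor 3, need √n to grow by 3 → need 3² = 9 times as many samples.

Current: n = 41, width = 7.01
New: n = 369, width ≈ 2.27

Width reduced by factor of 7.01/2.27 = 3.09.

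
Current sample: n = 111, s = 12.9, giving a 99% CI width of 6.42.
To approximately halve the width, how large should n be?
n ≈ 444

CI width ∝ 1/√n
To reduce width by factor 2, need √n to grow by 2 → need 2² = 4 times as many samples.

Current: n = 111, width = 6.42
New: n = 444, width ≈ 3.17

Width reduced by factor of 6.42/3.17 = 2.03.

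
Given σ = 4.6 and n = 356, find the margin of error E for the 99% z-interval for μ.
Margin of error = 0.63

Margin of error = z* · σ/√n
= 2.576 · 4.6/√356
= 2.576 · 4.6/18.8680
= 0.63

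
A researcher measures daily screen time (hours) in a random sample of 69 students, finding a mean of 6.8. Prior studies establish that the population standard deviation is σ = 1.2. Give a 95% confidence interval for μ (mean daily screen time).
(6.52, 7.08)

z-interval (σ known):
z* = 1.960 for 95% confidence

Margin of error = z* · σ/√n = 1.960 · 1.2/√69 = 0.28

CI: (6.8 - 0.28, 6.8 + 0.28) = (6.52, 7.08)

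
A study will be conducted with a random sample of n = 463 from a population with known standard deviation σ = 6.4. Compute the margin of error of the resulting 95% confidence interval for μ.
Margin of error = 0.58

Margin of error = z* · σ/√n
= 1.960 · 6.4/√463
= 1.960 · 6.4/21.5174
= 0.58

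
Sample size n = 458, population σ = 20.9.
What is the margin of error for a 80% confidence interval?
Margin of error = 1.25

Margin of error = z* · σ/√n
= 1.282 · 20.9/√458
= 1.282 · 20.9/21.4009
= 1.25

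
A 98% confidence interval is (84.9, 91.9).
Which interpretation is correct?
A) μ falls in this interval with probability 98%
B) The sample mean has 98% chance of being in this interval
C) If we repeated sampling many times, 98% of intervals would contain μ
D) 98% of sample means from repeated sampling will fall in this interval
C

A) Wrong — μ is fixed; the randomness lives in the interval, not in μ.
B) Wrong — x̄ is observed and sits in the interval by construction.
C) Correct — this is the frequentist long-run coverage interpretation.
D) Wrong — coverage applies to intervals containing μ, not to future x̄ values.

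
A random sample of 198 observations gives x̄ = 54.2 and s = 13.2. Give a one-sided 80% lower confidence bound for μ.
μ ≥ 53.41

Lower bound (one-sided):
t* = 0.843 (one-sided for 80%)
Lower bound = x̄ - t* · s/√n = 54.2 - 0.843 · 13.2/√198 = 53.41

We are 80% confident that μ ≥ 53.41.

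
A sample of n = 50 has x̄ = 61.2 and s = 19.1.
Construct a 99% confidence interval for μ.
(53.96, 68.44)

t-interval (σ unknown):
df = n - 1 = 49
t* = 2.680 for 99% confidence

Margin of error = t* · s/√n = 2.680 · 19.1/√50 = 7.24

CI: (53.96, 68.44)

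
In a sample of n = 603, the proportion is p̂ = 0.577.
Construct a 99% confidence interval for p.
(0.525, 0.629)

Proportion CI:
SE = √(p̂(1-p̂)/n) = √(0.577 · 0.423 / 603) = 0.02012

z* = 2.576
Margin = z* · SE = 2.576 · 0.02012 = 0.0518

CI: 0.577 ± 0.0518 = (0.525, 0.629)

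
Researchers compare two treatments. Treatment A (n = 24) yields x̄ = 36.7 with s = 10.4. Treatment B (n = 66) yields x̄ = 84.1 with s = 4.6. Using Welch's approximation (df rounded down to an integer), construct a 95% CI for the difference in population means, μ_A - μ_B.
(-51.92, -42.88)

Difference: x̄₁ - x̄₂ = -47.40
SE = √(s₁²/n₁ + s₂²/n₂) = √(10.4²/24 + 4.6²/66) = 2.1971
df = 26.34 → 26 (Welch–Satterthwaite, rounded down)
t* = 2.056

CI: -47.40 ± 2.056 · 2.1971 = -47.40 ± 4.52 = (-51.92, -42.88)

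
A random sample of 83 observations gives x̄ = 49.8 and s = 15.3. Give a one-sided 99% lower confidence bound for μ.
μ ≥ 45.81

Lower bound (one-sided):
t* = 2.373 (one-sided for 99%)
Lower bound = x̄ - t* · s/√n = 49.8 - 2.373 · 15.3/√83 = 45.81

We are 99% confident that μ ≥ 45.81.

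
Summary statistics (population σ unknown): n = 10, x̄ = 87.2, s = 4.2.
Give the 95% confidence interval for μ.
(84.20, 90.20)

t-interval (σ unknown):
df = n - 1 = 9
t* = 2.262 for 95% confidence

Margin of error = t* · s/√n = 2.262 · 4.2/√10 = 3.00

CI: (84.20, 90.20)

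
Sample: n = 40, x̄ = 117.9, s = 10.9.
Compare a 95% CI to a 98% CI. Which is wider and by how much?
98% CI is wider by 1.39

df = 39
95% CI: t* = 2.023, (114.41, 121.39), width = 2 · t* · s/√n = 6.97
98% CI: t* = 2.426, (113.72, 122.08), width = 2 · t* · s/√n = 8.36

The 98% CI is wider by 8.36 - 6.97 = 1.39.
Higher confidence requires a wider interval.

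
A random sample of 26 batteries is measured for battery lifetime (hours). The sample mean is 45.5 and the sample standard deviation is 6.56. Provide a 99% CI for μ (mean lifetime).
(41.91, 49.09)

t-interval (σ unknown):
df = n - 1 = 25
t* = 2.787 for 99% confidence

Margin of error = t* · s/√n = 2.787 · 6.56/√26 = 3.59

CI: (41.91, 49.09)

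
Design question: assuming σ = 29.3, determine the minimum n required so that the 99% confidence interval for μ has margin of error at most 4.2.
n ≥ 323

For margin E ≤ 4.2:
n ≥ (z* · σ / E)²
n ≥ (2.576 · 29.3 / 4.2)²
n ≥ 322.94

Minimum n = 323 (rounding up)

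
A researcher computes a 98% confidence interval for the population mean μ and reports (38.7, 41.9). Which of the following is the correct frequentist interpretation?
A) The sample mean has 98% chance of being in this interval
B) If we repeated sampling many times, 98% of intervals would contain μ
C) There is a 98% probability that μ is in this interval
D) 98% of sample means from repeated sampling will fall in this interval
B

A) Wrong — x̄ is observed and sits in the interval by construction.
B) Correct — this is the frequentist long-run coverage interpretation.
C) Wrong — μ is fixed; the randomness lives in the interval, not in μ.
D) Wrong — coverage applies to intervals containing μ, not to future x̄ values.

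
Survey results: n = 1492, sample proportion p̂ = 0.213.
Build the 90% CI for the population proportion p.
(0.196, 0.230)

Proportion CI:
SE = √(p̂(1-p̂)/n) = √(0.213 · 0.787 / 1492) = 0.01060

z* = 1.645
Margin = z* · SE = 1.645 · 0.01060 = 0.0174

CI: 0.213 ± 0.0174 = (0.196, 0.230)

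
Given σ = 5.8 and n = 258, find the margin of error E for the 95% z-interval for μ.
Margin of error = 0.71

Margin of error = z* · σ/√n
= 1.960 · 5.8/√258
= 1.960 · 5.8/16.0624
= 0.71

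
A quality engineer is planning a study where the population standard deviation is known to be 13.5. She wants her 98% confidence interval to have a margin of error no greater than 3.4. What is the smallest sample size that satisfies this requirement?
n ≥ 86

For margin E ≤ 3.4:
n ≥ (z* · σ / E)²
n ≥ (2.326 · 13.5 / 3.4)²
n ≥ 85.30

Minimum n = 86 (rounding up)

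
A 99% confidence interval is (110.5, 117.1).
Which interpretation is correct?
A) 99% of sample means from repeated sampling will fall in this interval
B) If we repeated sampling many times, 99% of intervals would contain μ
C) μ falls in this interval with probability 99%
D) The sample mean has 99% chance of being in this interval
B

A) Wrong — coverage applies to intervals containing μ, not to future x̄ values.
B) Correct — this is the frequentist long-run coverage interpretation.
C) Wrong — μ is fixed; the randomness lives in the interval, not in μ.
D) Wrong — x̄ is observed and sits in the interval by construction.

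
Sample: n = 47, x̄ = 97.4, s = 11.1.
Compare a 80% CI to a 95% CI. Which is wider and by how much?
95% CI is wider by 2.31

df = 46
80% CI: t* = 1.300, (95.30, 99.50), width = 2 · t* · s/√n = 4.21
95% CI: t* = 2.013, (94.14, 100.66), width = 2 · t* · s/√n = 6.52

The 95% CI is wider by 6.52 - 4.21 = 2.31.
Higher confidence requires a wider interval.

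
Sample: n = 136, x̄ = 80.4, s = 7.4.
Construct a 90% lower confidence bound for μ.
μ ≥ 79.58

Lower bound (one-sided):
t* = 1.288 (one-sided for 90%)
Lower bound = x̄ - t* · s/√n = 80.4 - 1.288 · 7.4/√136 = 79.58

We are 90% confident that μ ≥ 79.58.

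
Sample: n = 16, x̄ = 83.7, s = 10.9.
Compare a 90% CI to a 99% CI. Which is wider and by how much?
99% CI is wider by 6.51

df = 15
90% CI: t* = 1.753, (78.92, 88.48), width = 2 · t* · s/√n = 9.55
99% CI: t* = 2.947, (75.67, 91.73), width = 2 · t* · s/√n = 16.06

The 99% CI is wider by 16.06 - 9.55 = 6.51.
Higher confidence requires a wider interval.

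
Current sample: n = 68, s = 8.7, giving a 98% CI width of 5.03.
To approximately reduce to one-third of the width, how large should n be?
n ≈ 612

CI width ∝ 1/√n
To reduce width by factor 3, need √n to grow by 3 → need 3² = 9 times as many samples.

Current: n = 68, width = 5.03
New: n = 612, width ≈ 1.64

Width reduced by factor of 5.03/1.64 = 3.07.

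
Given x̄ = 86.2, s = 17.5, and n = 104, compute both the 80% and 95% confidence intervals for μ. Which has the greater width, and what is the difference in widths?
95% CI is wider by 2.38

df = 103
80% CI: t* = 1.290, (83.99, 88.41), width = 2 · t* · s/√n = 4.43
95% CI: t* = 1.983, (82.80, 89.60), width = 2 · t* · s/√n = 6.81

The 95% CI is wider by 6.81 - 4.43 = 2.38.
Higher confidence requires a wider interval.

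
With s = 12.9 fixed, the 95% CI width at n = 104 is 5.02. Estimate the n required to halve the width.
n ≈ 416

CI width ∝ 1/√n
To reduce width by factor 2, need √n to grow by 2 → need 2² = 4 times as many samples.

Current: n = 104, width = 5.02
New: n = 416, width ≈ 2.49

Width reduced by factor of 5.02/2.49 = 2.02.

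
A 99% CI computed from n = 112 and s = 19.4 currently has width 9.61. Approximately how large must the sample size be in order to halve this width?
n ≈ 448

CI width ∝ 1/√n
To reduce width by factor 2, need √n to grow by 2 → need 2² = 4 times as many samples.

Current: n = 112, width = 9.61
New: n = 448, width ≈ 4.74

Width reduced by factor of 9.61/4.74 = 2.03.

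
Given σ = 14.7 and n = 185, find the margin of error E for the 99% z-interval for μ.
Margin of error = 2.78

Margin of error = z* · σ/√n
= 2.576 · 14.7/√185
= 2.576 · 14.7/13.6015
= 2.78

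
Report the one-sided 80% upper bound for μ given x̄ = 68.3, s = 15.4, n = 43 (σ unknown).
μ ≤ 70.30

Upper bound (one-sided):
t* = 0.850 (one-sided for 80%)
Upper bound = x̄ + t* · s/√n = 68.3 + 0.850 · 15.4/√43 = 70.30

We are 80% confident that μ ≤ 70.30.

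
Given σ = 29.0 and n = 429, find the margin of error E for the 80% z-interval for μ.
Margin of error = 1.79

Margin of error = z* · σ/√n
= 1.282 · 29.0/√429
= 1.282 · 29.0/20.7123
= 1.79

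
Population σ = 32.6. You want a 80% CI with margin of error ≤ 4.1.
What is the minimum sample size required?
n ≥ 104

For margin E ≤ 4.1:
n ≥ (z* · σ / E)²
n ≥ (1.282 · 32.6 / 4.1)²
n ≥ 103.91

Minimum n = 104 (rounding up)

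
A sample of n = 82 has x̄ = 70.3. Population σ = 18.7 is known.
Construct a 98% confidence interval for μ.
(65.50, 75.10)

z-interval (σ known):
z* = 2.326 for 98% confidence

Margin of error = z* · σ/√n = 2.326 · 18.7/√82 = 4.80

CI: (70.3 - 4.80, 70.3 + 4.80) = (65.50, 75.10)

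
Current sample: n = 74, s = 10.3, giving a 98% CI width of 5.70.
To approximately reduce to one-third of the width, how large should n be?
n ≈ 666

CI width ∝ 1/√n
To reduce width by factor 3, need √n to grow by 3 → need 3² = 9 times as many samples.

Current: n = 74, width = 5.70
New: n = 666, width ≈ 1.86

Width reduced by factor of 5.70/1.86 = 3.06.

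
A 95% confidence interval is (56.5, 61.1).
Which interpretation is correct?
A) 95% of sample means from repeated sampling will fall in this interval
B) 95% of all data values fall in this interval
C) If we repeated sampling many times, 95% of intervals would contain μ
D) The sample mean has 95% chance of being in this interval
C

A) Wrong — coverage applies to intervals containing μ, not to future x̄ values.
B) Wrong — a CI is about the parameter μ, not individual data values.
C) Correct — this is the frequentist long-run coverage interpretation.
D) Wrong — x̄ is observed and sits in the interval by construction.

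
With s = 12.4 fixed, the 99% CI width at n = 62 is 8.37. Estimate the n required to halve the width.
n ≈ 248

CI width ∝ 1/√n
To reduce width by factor 2, need √n to grow by 2 → need 2² = 4 times as many samples.

Current: n = 62, width = 8.37
New: n = 248, width ≈ 4.09

Width reduced by factor of 8.37/4.09 = 2.05.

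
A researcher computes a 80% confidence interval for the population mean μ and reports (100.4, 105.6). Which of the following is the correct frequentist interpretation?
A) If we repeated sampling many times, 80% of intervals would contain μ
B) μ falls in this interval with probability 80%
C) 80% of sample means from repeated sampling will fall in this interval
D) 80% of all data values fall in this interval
A

A) Correct — this is the frequentist long-run coverage interpretation.
B) Wrong — μ is fixed; the randomness lives in the interval, not in μ.
C) Wrong — coverage applies to intervals containing μ, not to future x̄ values.
D) Wrong — a CI is about the parameter μ, not individual data values.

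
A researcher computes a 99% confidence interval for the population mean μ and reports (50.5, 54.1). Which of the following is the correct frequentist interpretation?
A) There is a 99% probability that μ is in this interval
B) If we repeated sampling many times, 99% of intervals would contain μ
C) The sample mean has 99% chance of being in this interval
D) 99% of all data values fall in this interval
B

A) Wrong — μ is fixed; the randomness lives in the interval, not in μ.
B) Correct — this is the frequentist long-run coverage interpretation.
C) Wrong — x̄ is observed and sits in the interval by construction.
D) Wrong — a CI is about the parameter μ, not individual data values.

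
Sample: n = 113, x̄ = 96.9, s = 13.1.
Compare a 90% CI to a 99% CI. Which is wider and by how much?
99% CI is wider by 2.37

df = 112
90% CI: t* = 1.659, (94.86, 98.94), width = 2 · t* · s/√n = 4.09
99% CI: t* = 2.620, (93.67, 100.13), width = 2 · t* · s/√n = 6.46

The 99% CI is wider by 6.46 - 4.09 = 2.37.
Higher confidence requires a wider interval.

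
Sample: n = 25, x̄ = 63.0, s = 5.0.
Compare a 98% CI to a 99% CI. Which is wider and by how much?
99% CI is wider by 0.61

df = 24
98% CI: t* = 2.492, (60.51, 65.49), width = 2 · t* · s/√n = 4.98
99% CI: t* = 2.797, (60.20, 65.80), width = 2 · t* · s/√n = 5.59

The 99% CI is wider by 5.59 - 4.98 = 0.61.
Higher confidence requires a wider interval.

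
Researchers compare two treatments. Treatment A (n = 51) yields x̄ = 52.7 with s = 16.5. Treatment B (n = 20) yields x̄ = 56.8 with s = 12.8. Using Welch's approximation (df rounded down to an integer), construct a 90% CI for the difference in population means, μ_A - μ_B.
(-10.28, 2.08)

Difference: x̄₁ - x̄₂ = -4.10
SE = √(s₁²/n₁ + s₂²/n₂) = √(16.5²/51 + 12.8²/20) = 3.6783
df = 44.63 → 44 (Welch–Satterthwaite, rounded down)
t* = 1.680

CI: -4.10 ± 1.680 · 3.6783 = -4.10 ± 6.18 = (-10.28, 2.08)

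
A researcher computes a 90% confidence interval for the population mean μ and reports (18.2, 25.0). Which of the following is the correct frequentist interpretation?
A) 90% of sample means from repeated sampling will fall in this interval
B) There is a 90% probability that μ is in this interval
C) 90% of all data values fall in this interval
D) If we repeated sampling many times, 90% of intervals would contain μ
D

A) Wrong — coverage applies to intervals containing μ, not to future x̄ values.
B) Wrong — μ is fixed; the randomness lives in the interval, not in μ.
C) Wrong — a CI is about the parameter μ, not individual data values.
D) Correct — this is the frequentist long-run coverage interpretation.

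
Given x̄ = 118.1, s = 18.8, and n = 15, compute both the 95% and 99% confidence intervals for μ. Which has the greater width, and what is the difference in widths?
99% CI is wider by 8.08

df = 14
95% CI: t* = 2.145, (107.69, 128.51), width = 2 · t* · s/√n = 20.82
99% CI: t* = 2.977, (103.65, 132.55), width = 2 · t* · s/√n = 28.90

The 99% CI is wider by 28.90 - 20.82 = 8.08.
Higher confidence requires a wider interval.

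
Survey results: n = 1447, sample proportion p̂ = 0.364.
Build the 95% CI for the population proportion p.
(0.339, 0.389)

Proportion CI:
SE = √(p̂(1-p̂)/n) = √(0.364 · 0.636 / 1447) = 0.01265

z* = 1.960
Margin = z* · SE = 1.960 · 0.01265 = 0.0248

CI: 0.364 ± 0.0248 = (0.339, 0.389)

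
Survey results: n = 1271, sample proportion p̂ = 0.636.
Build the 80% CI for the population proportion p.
(0.619, 0.653)

Proportion CI:
SE = √(p̂(1-p̂)/n) = √(0.636 · 0.364 / 1271) = 0.01350

z* = 1.282
Margin = z* · SE = 1.282 · 0.01350 = 0.0173

CI: 0.636 ± 0.0173 = (0.619, 0.653)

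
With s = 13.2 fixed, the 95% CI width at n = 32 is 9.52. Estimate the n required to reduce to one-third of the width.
n ≈ 288

CI width ∝ 1/√n
To reduce width by factor 3, need √n to grow by 3 → need 3² = 9 times as many samples.

Current: n = 32, width = 9.52
New: n = 288, width ≈ 3.06

Width reduced by factor of 9.52/3.06 = 3.11.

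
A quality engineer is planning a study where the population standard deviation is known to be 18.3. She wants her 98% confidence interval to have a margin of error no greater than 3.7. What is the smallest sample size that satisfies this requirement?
n ≥ 133

For margin E ≤ 3.7:
n ≥ (z* · σ / E)²
n ≥ (2.326 · 18.3 / 3.7)²
n ≥ 132.35

Minimum n = 133 (rounding up)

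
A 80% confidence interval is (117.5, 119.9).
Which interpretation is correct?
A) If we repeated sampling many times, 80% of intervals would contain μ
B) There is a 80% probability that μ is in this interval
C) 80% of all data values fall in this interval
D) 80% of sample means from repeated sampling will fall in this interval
A

A) Correct — this is the frequentist long-run coverage interpretation.
B) Wrong — μ is fixed; the randomness lives in the interval, not in μ.
C) Wrong — a CI is about the parameter μ, not individual data values.
D) Wrong — coverage applies to intervals containing μ, not to future x̄ values.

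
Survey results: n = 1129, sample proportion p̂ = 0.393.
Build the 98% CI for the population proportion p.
(0.359, 0.427)

Proportion CI:
SE = √(p̂(1-p̂)/n) = √(0.393 · 0.607 / 1129) = 0.01454

z* = 2.326
Margin = z* · SE = 2.326 · 0.01454 = 0.0338

CI: 0.393 ± 0.0338 = (0.359, 0.427)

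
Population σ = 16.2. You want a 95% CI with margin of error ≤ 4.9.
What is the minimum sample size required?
n ≥ 42

For margin E ≤ 4.9:
n ≥ (z* · σ / E)²
n ≥ (1.960 · 16.2 / 4.9)²
n ≥ 41.99

Minimum n = 42 (rounding up)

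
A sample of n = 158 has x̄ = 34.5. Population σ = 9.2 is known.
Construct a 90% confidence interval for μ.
(33.30, 35.70)

z-interval (σ known):
z* = 1.645 for 90% confidence

Margin of error = z* · σ/√n = 1.645 · 9.2/√158 = 1.20

CI: (34.5 - 1.20, 34.5 + 1.20) = (33.30, 35.70)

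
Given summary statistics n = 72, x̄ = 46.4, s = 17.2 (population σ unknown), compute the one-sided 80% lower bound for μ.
μ ≥ 44.68

Lower bound (one-sided):
t* = 0.847 (one-sided for 80%)
Lower bound = x̄ - t* · s/√n = 46.4 - 0.847 · 17.2/√72 = 44.68

We are 80% confident that μ ≥ 44.68.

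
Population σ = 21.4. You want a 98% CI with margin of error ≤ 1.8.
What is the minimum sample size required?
n ≥ 765

For margin E ≤ 1.8:
n ≥ (z* · σ / E)²
n ≥ (2.326 · 21.4 / 1.8)²
n ≥ 764.72

Minimum n = 765 (rounding up)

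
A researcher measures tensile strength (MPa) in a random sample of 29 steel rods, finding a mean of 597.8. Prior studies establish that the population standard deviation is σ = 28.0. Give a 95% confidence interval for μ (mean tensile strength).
(587.61, 607.99)

z-interval (σ known):
z* = 1.960 for 95% confidence

Margin of error = z* · σ/√n = 1.960 · 28.0/√29 = 10.19

CI: (597.8 - 10.19, 597.8 + 10.19) = (587.61, 607.99)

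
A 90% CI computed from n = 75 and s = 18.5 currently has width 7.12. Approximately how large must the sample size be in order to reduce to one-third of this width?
n ≈ 675

CI width ∝ 1/√n
To reduce width by factor 3, need √n to grow by 3 → need 3² = 9 times as many samples.

Current: n = 75, width = 7.12
New: n = 675, width ≈ 2.35

Width reduced by factor of 7.12/2.35 = 3.03.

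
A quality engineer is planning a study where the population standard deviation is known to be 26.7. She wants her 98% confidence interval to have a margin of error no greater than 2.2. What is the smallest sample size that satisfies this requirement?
n ≥ 797

For margin E ≤ 2.2:
n ≥ (z* · σ / E)²
n ≥ (2.326 · 26.7 / 2.2)²
n ≥ 796.89

Minimum n = 797 (rounding up)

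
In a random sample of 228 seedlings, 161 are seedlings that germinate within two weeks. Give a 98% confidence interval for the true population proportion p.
(0.636, 0.776)

Proportion CI:
p̂ = 161/228 = 0.70614
SE = √(p̂(1-p̂)/n) = √(0.70614 · 0.29386 / 228) = 0.03017

z* = 2.326
Margin = z* · SE = 2.326 · 0.03017 = 0.0702

CI: 0.70614 ± 0.0702 = (0.636, 0.776)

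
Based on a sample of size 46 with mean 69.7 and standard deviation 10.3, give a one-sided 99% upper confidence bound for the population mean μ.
μ ≤ 73.36

Upper bound (one-sided):
t* = 2.412 (one-sided for 99%)
Upper bound = x̄ + t* · s/√n = 69.7 + 2.412 · 10.3/√46 = 73.36

We are 99% confident that μ ≤ 73.36.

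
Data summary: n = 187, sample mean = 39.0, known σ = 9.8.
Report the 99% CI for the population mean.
(37.15, 40.85)

z-interval (σ known):
z* = 2.576 for 99% confidence

Margin of error = z* · σ/√n = 2.576 · 9.8/√187 = 1.85

CI: (39.0 - 1.85, 39.0 + 1.85) = (37.15, 40.85)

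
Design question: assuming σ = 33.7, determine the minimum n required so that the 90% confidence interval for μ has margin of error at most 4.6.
n ≥ 146

For margin E ≤ 4.6:
n ≥ (z* · σ / E)²
n ≥ (1.645 · 33.7 / 4.6)²
n ≥ 145.24

Minimum n = 146 (rounding up)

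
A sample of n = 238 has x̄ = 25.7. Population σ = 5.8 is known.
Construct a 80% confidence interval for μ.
(25.22, 26.18)

z-interval (σ known):
z* = 1.282 for 80% confidence

Margin of error = z* · σ/√n = 1.282 · 5.8/√238 = 0.48

CI: (25.7 - 0.48, 25.7 + 0.48) = (25.22, 26.18)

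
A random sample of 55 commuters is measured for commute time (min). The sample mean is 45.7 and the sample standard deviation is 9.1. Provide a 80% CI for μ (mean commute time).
(44.11, 47.29)

t-interval (σ unknown):
df = n - 1 = 54
t* = 1.297 for 80% confidence

Margin of error = t* · s/√n = 1.297 · 9.1/√55 = 1.59

CI: (44.11, 47.29)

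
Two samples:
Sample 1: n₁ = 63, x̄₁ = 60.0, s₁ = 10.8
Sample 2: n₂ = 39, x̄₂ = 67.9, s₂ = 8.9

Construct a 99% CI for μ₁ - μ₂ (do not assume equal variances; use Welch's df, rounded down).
(-13.08, -2.72)

Difference: x̄₁ - x̄₂ = -7.90
SE = √(s₁²/n₁ + s₂²/n₂) = √(10.8²/63 + 8.9²/39) = 1.9704
df = 92.00 → 92 (Welch–Satterthwaite, rounded down)
t* = 2.630

CI: -7.90 ± 2.630 · 1.9704 = -7.90 ± 5.18 = (-13.08, -2.72)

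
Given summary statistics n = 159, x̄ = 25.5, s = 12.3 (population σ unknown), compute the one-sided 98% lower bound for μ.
μ ≥ 23.48

Lower bound (one-sided):
t* = 2.071 (one-sided for 98%)
Lower bound = x̄ - t* · s/√n = 25.5 - 2.071 · 12.3/√159 = 23.48

We are 98% confident that μ ≥ 23.48.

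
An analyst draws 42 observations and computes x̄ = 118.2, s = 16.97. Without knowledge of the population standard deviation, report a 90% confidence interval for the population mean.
(113.79, 122.61)

t-interval (σ unknown):
df = n - 1 = 41
t* = 1.683 for 90% confidence

Margin of error = t* · s/√n = 1.683 · 16.97/√42 = 4.41

CI: (113.79, 122.61)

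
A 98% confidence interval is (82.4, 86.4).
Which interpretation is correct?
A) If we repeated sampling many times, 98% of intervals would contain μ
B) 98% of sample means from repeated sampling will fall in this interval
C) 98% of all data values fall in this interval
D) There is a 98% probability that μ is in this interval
A

A) Correct — this is the frequentist long-run coverage interpretation.
B) Wrong — coverage applies to intervals containing μ, not to future x̄ values.
C) Wrong — a CI is about the parameter μ, not individual data values.
D) Wrong — μ is fixed; the randomness lives in the interval, not in μ.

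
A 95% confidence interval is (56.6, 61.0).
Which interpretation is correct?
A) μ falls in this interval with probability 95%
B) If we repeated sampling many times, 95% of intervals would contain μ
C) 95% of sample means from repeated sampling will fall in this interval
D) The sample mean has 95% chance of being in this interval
B

A) Wrong — μ is fixed; the randomness lives in the interval, not in μ.
B) Correct — this is the frequentist long-run coverage interpretation.
C) Wrong — coverage applies to intervals containing μ, not to future x̄ values.
D) Wrong — x̄ is observed and sits in the interval by construction.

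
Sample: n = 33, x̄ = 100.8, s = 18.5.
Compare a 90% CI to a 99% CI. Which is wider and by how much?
99% CI is wider by 6.73

df = 32
90% CI: t* = 1.694, (95.34, 106.26), width = 2 · t* · s/√n = 10.91
99% CI: t* = 2.738, (91.98, 109.62), width = 2 · t* · s/√n = 17.64

The 99% CI is wider by 17.64 - 10.91 = 6.73.
Higher confidence requires a wider interval.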